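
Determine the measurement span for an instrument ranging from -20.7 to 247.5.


Span = upper range - lower range.
Span = 247.5 - (-20.7)
Span = 268.2

268.2


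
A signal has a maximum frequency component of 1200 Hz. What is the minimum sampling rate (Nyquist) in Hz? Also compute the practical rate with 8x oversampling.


By Nyquist theorem, fs_min = 2 * fmax.
fs_min = 2 * 1200 = 2400 Hz
Practical rate = 8 * fs_min = 8 * 2400 = 19200 Hz

fs_min = 2400 Hz, fs_practical = 19200 Hz


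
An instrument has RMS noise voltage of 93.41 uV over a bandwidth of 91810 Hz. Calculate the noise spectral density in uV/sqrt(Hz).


Noise spectral density = Vrms / sqrt(BW).
NSD = 93.41 / sqrt(91810)
NSD = 93.41 / 303.0017
NSD = 0.3083 uV/sqrt(Hz)

0.3083 uV/sqrt(Hz)


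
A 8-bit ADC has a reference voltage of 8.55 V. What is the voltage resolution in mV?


The resolution (LSB) of an ADC is Vref / 2^n.
LSB = 8.55 / 2^8
LSB = 8.55 / 256
LSB = 0.03339844 V = 33.3984375 mV

33.3984375 mV


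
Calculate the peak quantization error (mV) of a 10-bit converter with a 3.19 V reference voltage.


The maximum quantization error is +/- LSB/2.
LSB = Vref / 2^n = 3.19 / 1024 = 0.00311523 V
Max error = LSB / 2 = 0.00311523 / 2 = 0.00155762 V
Max error = 1.5576 mV

1.5576 mV


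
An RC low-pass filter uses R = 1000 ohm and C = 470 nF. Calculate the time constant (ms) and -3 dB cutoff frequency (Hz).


Time constant: tau = R * C.
tau = 1000 * 4.70e-07 = 0.00047 s
tau = 0.47 ms
Cutoff frequency: fc = 1 / (2*pi*R*C).
fc = 1 / (2*pi*0.00047) = 338.63 Hz

tau = 0.47 ms, fc = 338.63 Hz


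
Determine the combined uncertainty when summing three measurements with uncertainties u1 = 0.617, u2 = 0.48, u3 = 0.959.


For a sum of independent quantities, uc = sqrt(u1^2 + u2^2 + u3^2).
uc = sqrt(0.617^2 + 0.48^2 + 0.959^2)
uc = sqrt(0.380689 + 0.2304 + 0.919681)
uc = 1.2372

1.2372


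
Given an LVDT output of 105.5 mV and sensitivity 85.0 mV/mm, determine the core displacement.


Displacement = Vout / sensitivity.
d = 105.5 / 85.0
d = 1.241 mm

1.241 mm


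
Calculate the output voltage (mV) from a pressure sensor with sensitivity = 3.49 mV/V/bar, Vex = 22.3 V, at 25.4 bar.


Output = sensitivity * Vex * P.
Vout = 3.49 * 22.3 * 25.4
Vout = 77.827 * 25.4
Vout = 1976.81 mV

1976.81 mV


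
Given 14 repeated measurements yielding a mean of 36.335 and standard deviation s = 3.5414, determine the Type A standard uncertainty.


The standard uncertainty for Type A evaluation is u = s / sqrt(n).
u = 3.5414 / sqrt(14)
u = 3.5414 / 3.7417
u = 0.9465

0.9465


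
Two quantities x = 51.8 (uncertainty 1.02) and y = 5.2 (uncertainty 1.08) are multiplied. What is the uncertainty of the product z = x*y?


For a product z = x*y, the relative uncertainty is:
uz/z = sqrt((ux/x)^2 + (uy/y)^2)
Relative uncertainties: ux/x = 1.02/51.8 = 0.019691
uy/y = 1.08/5.2 = 0.207692
z = 51.8 * 5.2 = 269.4
uz = 269.4 * sqrt(0.019691^2 + 0.207692^2) = 56.195

56.195


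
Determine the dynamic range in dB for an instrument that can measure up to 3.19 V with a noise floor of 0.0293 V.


Dynamic range = 20 * log10(Vmax / Vnoise).
DR = 20 * log10(3.19 / 0.0293)
DR = 20 * log10(108.87)
DR = 40.74 dB

40.74 dB


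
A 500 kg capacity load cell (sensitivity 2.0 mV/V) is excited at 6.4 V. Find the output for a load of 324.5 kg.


Vout = rated_output * Vex * (load / capacity).
Vout = 2.0 * 6.4 * (324.5 / 500)
Vout = 2.0 * 6.4 * 0.649
Vout = 8.307 mV

8.307 mV


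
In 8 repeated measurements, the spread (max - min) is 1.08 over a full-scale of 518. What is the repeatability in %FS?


Repeatability = (spread / full scale) * 100%.
R = (1.08 / 518) * 100
R = 0.208 %FS

0.208 %FS


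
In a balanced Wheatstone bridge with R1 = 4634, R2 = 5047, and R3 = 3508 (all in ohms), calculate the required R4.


At balance: R1*R4 = R2*R3, so R4 = R2*R3/R1.
R4 = 5047 * 3508 / 4634
R4 = 17704876 / 4634
R4 = 3820.65 ohm

3820.65 ohm


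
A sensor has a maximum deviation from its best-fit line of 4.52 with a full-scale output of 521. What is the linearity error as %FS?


Linearity error = (max deviation / full scale) * 100%.
Linearity = (4.52 / 521) * 100
Linearity = 0.868 %FS

0.868 %FS


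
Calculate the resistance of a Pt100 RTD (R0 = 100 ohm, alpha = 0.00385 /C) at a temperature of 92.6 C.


The RTD equation: Rt = R0 * (1 + alpha * T).
Rt = 100 * (1 + 0.00385 * 92.6)
Rt = 100 * (1 + 0.35651)
Rt = 100 * 1.35651
Rt = 135.651 ohm

135.651 ohm


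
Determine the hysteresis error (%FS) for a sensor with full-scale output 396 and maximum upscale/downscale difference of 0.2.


Hysteresis = (max difference / full scale) * 100%.
H = (0.2 / 396) * 100
H = 0.051 %FS

0.051 %FS


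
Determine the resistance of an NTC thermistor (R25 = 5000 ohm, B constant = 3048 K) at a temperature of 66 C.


NTC thermistor equation: Rt = R25 * exp(B * (1/T - 1/T25)).
T in Kelvin: 339.15 K, T25 = 298.15 K
1/T - 1/T25 = 1/339.15 - 1/298.15 = -0.00040547
B * (1/T - 1/T25) = 3048 * -0.00040547 = -1.2359
Rt = 5000 * exp(-1.2359) = 1452.9 ohm

1452.9 ohm


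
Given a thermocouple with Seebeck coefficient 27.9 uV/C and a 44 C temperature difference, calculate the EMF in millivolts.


The thermocouple output V = sensitivity * dT.
V = 27.9 uV/C * 44 C
V = 1227.6 uV
V = 1.228 mV

1.228 mV


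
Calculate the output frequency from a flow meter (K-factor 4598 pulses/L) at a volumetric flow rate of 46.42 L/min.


Frequency = K * Q / 60 (converting L/min to L/s).
f = 4598 * 46.42 / 60
f = 213439.16 / 60
f = 3557.32 Hz

3557.32 Hz


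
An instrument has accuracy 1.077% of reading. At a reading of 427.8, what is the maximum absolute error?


Absolute error = (accuracy% / 100) * reading.
Error = (1.077 / 100) * 427.8
Error = 0.01077 * 427.8
Error = 4.6074

4.6074


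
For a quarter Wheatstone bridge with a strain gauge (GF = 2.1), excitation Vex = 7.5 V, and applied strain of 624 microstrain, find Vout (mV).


Quarter bridge output: Vout = (GF * epsilon * Vex) / 4.
Vout = (2.1 * 624e-6 * 7.5) / 4
Vout = 0.009828 / 4 V
Vout = 0.002457 V = 2.457 mV

2.457 mV


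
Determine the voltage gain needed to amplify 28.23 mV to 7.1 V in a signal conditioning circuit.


Gain = Vout / Vin (converting to same units).
G = 7.1 V / 28.23 mV
G = 7100.0 mV / 28.23 mV
G = 251.51

251.51


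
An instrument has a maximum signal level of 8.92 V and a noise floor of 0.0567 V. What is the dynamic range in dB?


Dynamic range = 20 * log10(Vmax / Vnoise).
DR = 20 * log10(8.92 / 0.0567)
DR = 20 * log10(157.32)
DR = 43.94 dB

43.94 dB


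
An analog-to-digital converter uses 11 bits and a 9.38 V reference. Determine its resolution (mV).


The resolution (LSB) of an ADC is Vref / 2^n.
LSB = 9.38 / 2^11
LSB = 9.38 / 2048
LSB = 0.00458008 V = 4.58007812 mV

4.58007812 mV


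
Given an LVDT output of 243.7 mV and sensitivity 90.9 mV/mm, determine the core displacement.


Displacement = Vout / sensitivity.
d = 243.7 / 90.9
d = 2.681 mm

2.681 mm


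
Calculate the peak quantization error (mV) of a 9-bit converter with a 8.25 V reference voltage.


The maximum quantization error is +/- LSB/2.
LSB = Vref / 2^n = 8.25 / 512 = 0.01611328 V
Max error = LSB / 2 = 0.01611328 / 2 = 0.00805664 V
Max error = 8.0566 mV

8.0566 mV


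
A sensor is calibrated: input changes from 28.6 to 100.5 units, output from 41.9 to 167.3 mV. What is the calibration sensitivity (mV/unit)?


Sensitivity = (y2 - y1) / (x2 - x1).
S = (167.3 - 41.9) / (100.5 - 28.6)
S = 125.4 / 71.9
S = 1.7441 mV/unit

1.7441 mV/unit


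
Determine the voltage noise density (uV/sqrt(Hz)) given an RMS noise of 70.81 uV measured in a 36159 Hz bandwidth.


Noise spectral density = Vrms / sqrt(BW).
NSD = 70.81 / sqrt(36159)
NSD = 70.81 / 190.1552
NSD = 0.3724 uV/sqrt(Hz)

0.3724 uV/sqrt(Hz)


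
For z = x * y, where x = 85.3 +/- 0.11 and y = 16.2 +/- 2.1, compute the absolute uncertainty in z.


For a product z = x*y, the relative uncertainty is:
uz/z = sqrt((ux/x)^2 + (uy/y)^2)
Relative uncertainties: ux/x = 0.11/85.3 = 0.00129
uy/y = 2.1/16.2 = 0.12963
z = 85.3 * 16.2 = 1381.9
uz = 1381.9 * sqrt(0.00129^2 + 0.12963^2) = 179.139

179.139


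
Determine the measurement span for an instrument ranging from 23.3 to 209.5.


Span = upper range - lower range.
Span = 209.5 - (23.3)
Span = 186.2

186.2


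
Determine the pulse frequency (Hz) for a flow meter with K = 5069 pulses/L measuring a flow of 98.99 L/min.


Frequency = K * Q / 60 (converting L/min to L/s).
f = 5069 * 98.99 / 60
f = 501780.31 / 60
f = 8363.01 Hz

8363.01 Hz


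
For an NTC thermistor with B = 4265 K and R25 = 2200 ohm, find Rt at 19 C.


NTC thermistor equation: Rt = R25 * exp(B * (1/T - 1/T25)).
T in Kelvin: 292.15 K, T25 = 298.15 K
1/T - 1/T25 = 1/292.15 - 1/298.15 = 6.888e-05
B * (1/T - 1/T25) = 4265 * 6.888e-05 = 0.2938
Rt = 2200 * exp(0.2938) = 2951.3 ohm

2951.3 ohm


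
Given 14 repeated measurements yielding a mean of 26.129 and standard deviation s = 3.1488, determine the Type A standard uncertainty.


The standard uncertainty for Type A evaluation is u = s / sqrt(n).
u = 3.1488 / sqrt(14)
u = 3.1488 / 3.7417
u = 0.8416

0.8416


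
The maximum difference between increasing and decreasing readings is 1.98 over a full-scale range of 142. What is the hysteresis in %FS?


Hysteresis = (max difference / full scale) * 100%.
H = (1.98 / 142) * 100
H = 1.394 %FS

1.394 %FS


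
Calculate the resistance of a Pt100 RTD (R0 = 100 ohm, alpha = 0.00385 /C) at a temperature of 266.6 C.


The RTD equation: Rt = R0 * (1 + alpha * T).
Rt = 100 * (1 + 0.00385 * 266.6)
Rt = 100 * (1 + 1.02641)
Rt = 100 * 2.02641
Rt = 202.641 ohm

202.641 ohm


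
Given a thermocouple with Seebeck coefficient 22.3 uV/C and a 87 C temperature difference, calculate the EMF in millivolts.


The thermocouple output V = sensitivity * dT.
V = 22.3 uV/C * 87 C
V = 1940.1 uV
V = 1.94 mV

1.94 mV


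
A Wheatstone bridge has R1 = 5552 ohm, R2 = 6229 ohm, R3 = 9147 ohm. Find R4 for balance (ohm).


At balance: R1*R4 = R2*R3, so R4 = R2*R3/R1.
R4 = 6229 * 9147 / 5552
R4 = 56976663 / 5552
R4 = 10262.37 ohm

10262.37 ohm


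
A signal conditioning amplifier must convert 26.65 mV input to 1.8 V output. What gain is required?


Gain = Vout / Vin (converting to same units).
G = 1.8 V / 26.65 mV
G = 1800.0 mV / 26.65 mV
G = 67.54

67.54


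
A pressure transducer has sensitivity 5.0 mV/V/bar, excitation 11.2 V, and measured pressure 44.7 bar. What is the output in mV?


Output = sensitivity * Vex * P.
Vout = 5.0 * 11.2 * 44.7
Vout = 56.0 * 44.7
Vout = 2503.2 mV

2503.2 mV


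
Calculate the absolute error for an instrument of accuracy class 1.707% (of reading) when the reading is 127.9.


Absolute error = (accuracy% / 100) * reading.
Error = (1.707 / 100) * 127.9
Error = 0.01707 * 127.9
Error = 2.1833

2.1833


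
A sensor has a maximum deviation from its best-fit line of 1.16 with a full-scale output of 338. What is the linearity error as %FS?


Linearity error = (max deviation / full scale) * 100%.
Linearity = (1.16 / 338) * 100
Linearity = 0.343 %FS

0.343 %FS


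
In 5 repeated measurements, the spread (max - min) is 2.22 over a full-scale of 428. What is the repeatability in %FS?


Repeatability = (spread / full scale) * 100%.
R = (2.22 / 428) * 100
R = 0.519 %FS

0.519 %FS


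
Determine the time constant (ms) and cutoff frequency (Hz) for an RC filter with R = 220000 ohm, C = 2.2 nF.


Time constant: tau = R * C.
tau = 220000 * 2.20e-09 = 0.000484 s
tau = 0.484 ms
Cutoff frequency: fc = 1 / (2*pi*R*C).
fc = 1 / (2*pi*0.000484) = 328.83 Hz

tau = 0.484 ms, fc = 328.83 Hz


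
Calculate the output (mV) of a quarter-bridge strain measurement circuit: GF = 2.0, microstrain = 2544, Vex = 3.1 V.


Quarter bridge output: Vout = (GF * epsilon * Vex) / 4.
Vout = (2.0 * 2544e-6 * 3.1) / 4
Vout = 0.0157728 / 4 V
Vout = 0.0039432 V = 3.9432 mV

3.9432 mV


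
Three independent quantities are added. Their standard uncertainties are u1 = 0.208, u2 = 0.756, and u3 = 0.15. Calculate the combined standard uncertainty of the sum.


For a sum of independent quantities, uc = sqrt(u1^2 + u2^2 + u3^2).
uc = sqrt(0.208^2 + 0.756^2 + 0.15^2)
uc = sqrt(0.043264 + 0.571536 + 0.0225)
uc = 0.7983

0.7983


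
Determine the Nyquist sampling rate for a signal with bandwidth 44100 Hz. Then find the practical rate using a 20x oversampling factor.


By Nyquist theorem, fs_min = 2 * fmax.
fs_min = 2 * 44100 = 88200 Hz
Practical rate = 20 * fs_min = 20 * 88200 = 1764000 Hz

fs_min = 88200 Hz, fs_practical = 1764000 Hz


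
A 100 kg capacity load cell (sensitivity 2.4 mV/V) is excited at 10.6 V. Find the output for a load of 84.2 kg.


Vout = rated_output * Vex * (load / capacity).
Vout = 2.4 * 10.6 * (84.2 / 100)
Vout = 2.4 * 10.6 * 0.842
Vout = 21.42 mV

21.42 mV


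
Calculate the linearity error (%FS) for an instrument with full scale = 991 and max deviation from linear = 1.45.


Linearity error = (max deviation / full scale) * 100%.
Linearity = (1.45 / 991) * 100
Linearity = 0.146 %FS

0.146 %FS


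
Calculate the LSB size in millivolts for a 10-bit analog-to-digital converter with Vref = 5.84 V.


The resolution (LSB) of an ADC is Vref / 2^n.
LSB = 5.84 / 2^10
LSB = 5.84 / 1024
LSB = 0.00570312 V = 5.703125 mV

5.703125 mV


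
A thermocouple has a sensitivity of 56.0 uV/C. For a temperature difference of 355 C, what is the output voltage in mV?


The thermocouple output V = sensitivity * dT.
V = 56.0 uV/C * 355 C
V = 19880.0 uV
V = 19.88 mV

19.88 mV


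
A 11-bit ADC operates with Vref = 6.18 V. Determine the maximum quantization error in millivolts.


The maximum quantization error is +/- LSB/2.
LSB = Vref / 2^n = 6.18 / 2048 = 0.00301758 V
Max error = LSB / 2 = 0.00301758 / 2 = 0.00150879 V
Max error = 1.5088 mV

1.5088 mV


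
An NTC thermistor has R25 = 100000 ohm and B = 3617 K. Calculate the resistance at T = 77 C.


NTC thermistor equation: Rt = R25 * exp(B * (1/T - 1/T25)).
T in Kelvin: 350.15 K, T25 = 298.15 K
1/T - 1/T25 = 1/350.15 - 1/298.15 = -0.0004981
B * (1/T - 1/T25) = 3617 * -0.0004981 = -1.8016
Rt = 100000 * exp(-1.8016) = 16503.2 ohm

16503.2 ohm


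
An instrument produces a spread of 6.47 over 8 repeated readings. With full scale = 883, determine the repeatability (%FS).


Repeatability = (spread / full scale) * 100%.
R = (6.47 / 883) * 100
R = 0.733 %FS

0.733 %FS


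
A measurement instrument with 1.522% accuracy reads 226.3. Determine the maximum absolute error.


Absolute error = (accuracy% / 100) * reading.
Error = (1.522 / 100) * 226.3
Error = 0.01522 * 226.3
Error = 3.4443

3.4443


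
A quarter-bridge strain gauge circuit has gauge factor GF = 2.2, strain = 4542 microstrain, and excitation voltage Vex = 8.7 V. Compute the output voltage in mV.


Quarter bridge output: Vout = (GF * epsilon * Vex) / 4.
Vout = (2.2 * 4542e-6 * 8.7) / 4
Vout = 0.08693388 / 4 V
Vout = 0.02173347 V = 21.7335 mV

21.7335 mV


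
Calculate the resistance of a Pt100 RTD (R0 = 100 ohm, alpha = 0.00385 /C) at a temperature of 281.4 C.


The RTD equation: Rt = R0 * (1 + alpha * T).
Rt = 100 * (1 + 0.00385 * 281.4)
Rt = 100 * (1 + 1.08339)
Rt = 100 * 2.08339
Rt = 208.339 ohm

208.339 ohm


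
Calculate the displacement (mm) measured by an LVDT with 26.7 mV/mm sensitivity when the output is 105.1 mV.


Displacement = Vout / sensitivity.
d = 105.1 / 26.7
d = 3.936 mm

3.936 mm


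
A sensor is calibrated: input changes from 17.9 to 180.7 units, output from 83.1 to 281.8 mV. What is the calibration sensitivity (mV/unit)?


Sensitivity = (y2 - y1) / (x2 - x1).
S = (281.8 - 83.1) / (180.7 - 17.9)
S = 198.7 / 162.8
S = 1.2205 mV/unit

1.2205 mV/unit


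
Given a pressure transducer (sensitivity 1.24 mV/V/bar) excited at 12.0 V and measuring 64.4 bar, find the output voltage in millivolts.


Output = sensitivity * Vex * P.
Vout = 1.24 * 12.0 * 64.4
Vout = 14.88 * 64.4
Vout = 958.27 mV

958.27 mV


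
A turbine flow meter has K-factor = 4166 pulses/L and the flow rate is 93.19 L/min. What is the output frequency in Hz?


Frequency = K * Q / 60 (converting L/min to L/s).
f = 4166 * 93.19 / 60
f = 388229.54 / 60
f = 6470.49 Hz

6470.49 Hz


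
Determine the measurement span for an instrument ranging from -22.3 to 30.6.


Span = upper range - lower range.
Span = 30.6 - (-22.3)
Span = 52.9

52.9


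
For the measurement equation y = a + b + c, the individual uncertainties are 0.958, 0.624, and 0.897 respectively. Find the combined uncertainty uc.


For a sum of independent quantities, uc = sqrt(u1^2 + u2^2 + u3^2).
uc = sqrt(0.958^2 + 0.624^2 + 0.897^2)
uc = sqrt(0.917764 + 0.389376 + 0.804609)
uc = 1.4532

1.4532


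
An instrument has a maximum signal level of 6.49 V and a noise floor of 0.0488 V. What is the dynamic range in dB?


Dynamic range = 20 * log10(Vmax / Vnoise).
DR = 20 * log10(6.49 / 0.0488)
DR = 20 * log10(132.99)
DR = 42.48 dB

42.48 dB


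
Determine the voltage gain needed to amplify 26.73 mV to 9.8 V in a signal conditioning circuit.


Gain = Vout / Vin (converting to same units).
G = 9.8 V / 26.73 mV
G = 9800.0 mV / 26.73 mV
G = 366.63

366.63


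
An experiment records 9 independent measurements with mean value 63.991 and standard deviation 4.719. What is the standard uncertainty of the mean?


The standard uncertainty for Type A evaluation is u = s / sqrt(n).
u = 4.719 / sqrt(9)
u = 4.719 / 3.0
u = 1.573

1.573


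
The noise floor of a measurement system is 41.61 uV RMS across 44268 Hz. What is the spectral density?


Noise spectral density = Vrms / sqrt(BW).
NSD = 41.61 / sqrt(44268)
NSD = 41.61 / 210.3996
NSD = 0.1978 uV/sqrt(Hz)

0.1978 uV/sqrt(Hz)


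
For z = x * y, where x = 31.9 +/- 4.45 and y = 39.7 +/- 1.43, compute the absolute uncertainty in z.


For a product z = x*y, the relative uncertainty is:
uz/z = sqrt((ux/x)^2 + (uy/y)^2)
Relative uncertainties: ux/x = 4.45/31.9 = 0.139498
uy/y = 1.43/39.7 = 0.03602
z = 31.9 * 39.7 = 1266.4
uz = 1266.4 * sqrt(0.139498^2 + 0.03602^2) = 182.459

182.459


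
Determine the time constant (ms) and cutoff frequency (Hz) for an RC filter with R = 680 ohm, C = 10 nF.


Time constant: tau = R * C.
tau = 680 * 1.00e-08 = 6.8e-06 s
tau = 0.0068 ms
Cutoff frequency: fc = 1 / (2*pi*R*C).
fc = 1 / (2*pi*6.8e-06) = 23405.14 Hz

tau = 0.0068 ms, fc = 23405.14 Hz


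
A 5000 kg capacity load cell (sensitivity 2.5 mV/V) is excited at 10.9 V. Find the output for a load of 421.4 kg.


Vout = rated_output * Vex * (load / capacity).
Vout = 2.5 * 10.9 * (421.4 / 5000)
Vout = 2.5 * 10.9 * 0.08428
Vout = 2.297 mV

2.297 mV


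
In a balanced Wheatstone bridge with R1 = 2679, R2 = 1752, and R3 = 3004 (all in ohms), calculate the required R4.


At balance: R1*R4 = R2*R3, so R4 = R2*R3/R1.
R4 = 1752 * 3004 / 2679
R4 = 5263008 / 2679
R4 = 1964.54 ohm

1964.54 ohm


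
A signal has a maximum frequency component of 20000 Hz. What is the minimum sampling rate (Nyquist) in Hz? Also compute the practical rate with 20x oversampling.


By Nyquist theorem, fs_min = 2 * fmax.
fs_min = 2 * 20000 = 40000 Hz
Practical rate = 20 * fs_min = 20 * 40000 = 800000 Hz

fs_min = 40000 Hz, fs_practical = 800000 Hz


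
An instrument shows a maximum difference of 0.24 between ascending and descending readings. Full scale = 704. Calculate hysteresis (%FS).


Hysteresis = (max difference / full scale) * 100%.
H = (0.24 / 704) * 100
H = 0.034 %FS

0.034 %FS


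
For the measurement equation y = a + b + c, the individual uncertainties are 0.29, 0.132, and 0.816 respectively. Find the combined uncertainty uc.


For a sum of independent quantities, uc = sqrt(u1^2 + u2^2 + u3^2).
uc = sqrt(0.29^2 + 0.132^2 + 0.816^2)
uc = sqrt(0.0841 + 0.017424 + 0.665856)
uc = 0.876

0.876


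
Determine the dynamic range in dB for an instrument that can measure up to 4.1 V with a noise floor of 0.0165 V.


Dynamic range = 20 * log10(Vmax / Vnoise).
DR = 20 * log10(4.1 / 0.0165)
DR = 20 * log10(248.48)
DR = 47.91 dB

47.91 dB


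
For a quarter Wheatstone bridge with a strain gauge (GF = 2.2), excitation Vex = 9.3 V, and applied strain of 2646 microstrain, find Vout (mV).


Quarter bridge output: Vout = (GF * epsilon * Vex) / 4.
Vout = (2.2 * 2646e-6 * 9.3) / 4
Vout = 0.05413716 / 4 V
Vout = 0.01353429 V = 13.5343 mV

13.5343 mV


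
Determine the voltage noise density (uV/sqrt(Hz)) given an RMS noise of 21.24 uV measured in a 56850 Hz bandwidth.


Noise spectral density = Vrms / sqrt(BW).
NSD = 21.24 / sqrt(56850)
NSD = 21.24 / 238.4324
NSD = 0.0891 uV/sqrt(Hz)

0.0891 uV/sqrt(Hz)


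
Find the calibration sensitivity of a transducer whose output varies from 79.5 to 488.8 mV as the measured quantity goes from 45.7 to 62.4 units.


Sensitivity = (y2 - y1) / (x2 - x1).
S = (488.8 - 79.5) / (62.4 - 45.7)
S = 409.3 / 16.7
S = 24.509 mV/unit

24.509 mV/unit


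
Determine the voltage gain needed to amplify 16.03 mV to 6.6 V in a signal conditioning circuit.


Gain = Vout / Vin (converting to same units).
G = 6.6 V / 16.03 mV
G = 6600.0 mV / 16.03 mV
G = 411.73

411.73


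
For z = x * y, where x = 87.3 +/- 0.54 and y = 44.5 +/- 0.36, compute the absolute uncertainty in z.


For a product z = x*y, the relative uncertainty is:
uz/z = sqrt((ux/x)^2 + (uy/y)^2)
Relative uncertainties: ux/x = 0.54/87.3 = 0.006186
uy/y = 0.36/44.5 = 0.00809
z = 87.3 * 44.5 = 3884.8
uz = 3884.8 * sqrt(0.006186^2 + 0.00809^2) = 39.562

39.562


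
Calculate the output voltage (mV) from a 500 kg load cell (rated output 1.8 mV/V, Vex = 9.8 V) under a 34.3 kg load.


Vout = rated_output * Vex * (load / capacity).
Vout = 1.8 * 9.8 * (34.3 / 500)
Vout = 1.8 * 9.8 * 0.0686
Vout = 1.21 mV

1.21 mV


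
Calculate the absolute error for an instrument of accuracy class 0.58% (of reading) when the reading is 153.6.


Absolute error = (accuracy% / 100) * reading.
Error = (0.58 / 100) * 153.6
Error = 0.0058 * 153.6
Error = 0.8909

0.8909


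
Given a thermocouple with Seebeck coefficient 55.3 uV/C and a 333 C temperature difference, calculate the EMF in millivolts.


The thermocouple output V = sensitivity * dT.
V = 55.3 uV/C * 333 C
V = 18414.9 uV
V = 18.415 mV

18.415 mV


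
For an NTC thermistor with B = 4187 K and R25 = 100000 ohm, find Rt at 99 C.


NTC thermistor equation: Rt = R25 * exp(B * (1/T - 1/T25)).
T in Kelvin: 372.15 K, T25 = 298.15 K
1/T - 1/T25 = 1/372.15 - 1/298.15 = -0.00066693
B * (1/T - 1/T25) = 4187 * -0.00066693 = -2.7924
Rt = 100000 * exp(-2.7924) = 6127.2 ohm

6127.2 ohm


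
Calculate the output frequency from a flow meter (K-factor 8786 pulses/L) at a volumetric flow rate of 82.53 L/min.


Frequency = K * Q / 60 (converting L/min to L/s).
f = 8786 * 82.53 / 60
f = 725108.58 / 60
f = 12085.14 Hz

12085.14 Hz


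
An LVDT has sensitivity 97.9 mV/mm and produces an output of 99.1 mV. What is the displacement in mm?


Displacement = Vout / sensitivity.
d = 99.1 / 97.9
d = 1.012 mm

1.012 mm


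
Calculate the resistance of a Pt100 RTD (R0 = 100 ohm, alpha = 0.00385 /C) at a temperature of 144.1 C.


The RTD equation: Rt = R0 * (1 + alpha * T).
Rt = 100 * (1 + 0.00385 * 144.1)
Rt = 100 * (1 + 0.554785)
Rt = 100 * 1.554785
Rt = 155.478 ohm

155.478 ohm


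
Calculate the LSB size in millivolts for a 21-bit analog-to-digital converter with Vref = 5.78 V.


The resolution (LSB) of an ADC is Vref / 2^n.
LSB = 5.78 / 2^21
LSB = 5.78 / 2097152
LSB = 2.76e-06 V = 0.00275612 mV

0.00275612 mV


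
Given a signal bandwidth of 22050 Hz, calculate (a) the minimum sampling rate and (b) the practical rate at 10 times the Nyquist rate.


By Nyquist theorem, fs_min = 2 * fmax.
fs_min = 2 * 22050 = 44100 Hz
Practical rate = 10 * fs_min = 10 * 44100 = 441000 Hz

fs_min = 44100 Hz, fs_practical = 441000 Hz


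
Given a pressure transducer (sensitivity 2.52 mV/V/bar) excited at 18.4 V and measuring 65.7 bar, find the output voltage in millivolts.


Output = sensitivity * Vex * P.
Vout = 2.52 * 18.4 * 65.7
Vout = 46.368 * 65.7
Vout = 3046.38 mV

3046.38 mV


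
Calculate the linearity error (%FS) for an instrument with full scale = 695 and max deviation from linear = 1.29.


Linearity error = (max deviation / full scale) * 100%.
Linearity = (1.29 / 695) * 100
Linearity = 0.186 %FS

0.186 %FS


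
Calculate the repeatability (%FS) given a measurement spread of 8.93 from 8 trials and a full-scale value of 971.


Repeatability = (spread / full scale) * 100%.
R = (8.93 / 971) * 100
R = 0.92 %FS

0.92 %FS


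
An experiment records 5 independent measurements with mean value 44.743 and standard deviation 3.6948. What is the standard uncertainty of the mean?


The standard uncertainty for Type A evaluation is u = s / sqrt(n).
u = 3.6948 / sqrt(5)
u = 3.6948 / 2.2361
u = 1.6524

1.6524


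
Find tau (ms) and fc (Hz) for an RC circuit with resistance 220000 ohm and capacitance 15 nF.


Time constant: tau = R * C.
tau = 220000 * 1.50e-08 = 0.0033 s
tau = 3.3 ms
Cutoff frequency: fc = 1 / (2*pi*R*C).
fc = 1 / (2*pi*0.0033) = 48.23 Hz

tau = 3.3 ms, fc = 48.23 Hz


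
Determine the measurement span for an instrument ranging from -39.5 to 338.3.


Span = upper range - lower range.
Span = 338.3 - (-39.5)
Span = 377.8

377.8


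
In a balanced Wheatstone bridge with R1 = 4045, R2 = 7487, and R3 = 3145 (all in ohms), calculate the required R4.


At balance: R1*R4 = R2*R3, so R4 = R2*R3/R1.
R4 = 7487 * 3145 / 4045
R4 = 23546615 / 4045
R4 = 5821.17 ohm

5821.17 ohm


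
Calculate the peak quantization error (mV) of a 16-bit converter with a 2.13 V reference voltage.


The maximum quantization error is +/- LSB/2.
LSB = Vref / 2^n = 2.13 / 65536 = 3.25e-05 V
Max error = LSB / 2 = 3.25e-05 / 2 = 1.625e-05 V
Max error = 0.0163 mV

0.0163 mV


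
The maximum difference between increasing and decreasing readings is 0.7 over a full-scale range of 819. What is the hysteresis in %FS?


Hysteresis = (max difference / full scale) * 100%.
H = (0.7 / 819) * 100
H = 0.085 %FS

0.085 %FS


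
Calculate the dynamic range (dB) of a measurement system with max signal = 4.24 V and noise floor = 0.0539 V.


Dynamic range = 20 * log10(Vmax / Vnoise).
DR = 20 * log10(4.24 / 0.0539)
DR = 20 * log10(78.66)
DR = 37.92 dB

37.92 dB


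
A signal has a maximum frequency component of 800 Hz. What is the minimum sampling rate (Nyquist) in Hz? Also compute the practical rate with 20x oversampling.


By Nyquist theorem, fs_min = 2 * fmax.
fs_min = 2 * 800 = 1600 Hz
Practical rate = 20 * fs_min = 20 * 1600 = 32000 Hz

fs_min = 1600 Hz, fs_practical = 32000 Hz


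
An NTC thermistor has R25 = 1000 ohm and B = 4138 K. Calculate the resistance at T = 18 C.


NTC thermistor equation: Rt = R25 * exp(B * (1/T - 1/T25)).
T in Kelvin: 291.15 K, T25 = 298.15 K
1/T - 1/T25 = 1/291.15 - 1/298.15 = 8.064e-05
B * (1/T - 1/T25) = 4138 * 8.064e-05 = 0.3337
Rt = 1000 * exp(0.3337) = 1396.1 ohm

1396.1 ohm


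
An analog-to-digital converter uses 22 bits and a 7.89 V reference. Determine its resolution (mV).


The resolution (LSB) of an ADC is Vref / 2^n.
LSB = 7.89 / 2^22
LSB = 7.89 / 4194304
LSB = 1.88e-06 V = 0.00188112 mV

0.00188112 mV


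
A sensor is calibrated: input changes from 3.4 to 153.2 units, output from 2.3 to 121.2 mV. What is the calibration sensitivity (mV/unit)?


Sensitivity = (y2 - y1) / (x2 - x1).
S = (121.2 - 2.3) / (153.2 - 3.4)
S = 118.9 / 149.8
S = 0.7937 mV/unit

0.7937 mV/unit


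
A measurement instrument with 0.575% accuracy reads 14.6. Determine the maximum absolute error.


Absolute error = (accuracy% / 100) * reading.
Error = (0.575 / 100) * 14.6
Error = 0.00575 * 14.6
Error = 0.0839

0.0839


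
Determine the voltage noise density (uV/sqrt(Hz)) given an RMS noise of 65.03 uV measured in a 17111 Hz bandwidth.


Noise spectral density = Vrms / sqrt(BW).
NSD = 65.03 / sqrt(17111)
NSD = 65.03 / 130.809
NSD = 0.4971 uV/sqrt(Hz)

0.4971 uV/sqrt(Hz)


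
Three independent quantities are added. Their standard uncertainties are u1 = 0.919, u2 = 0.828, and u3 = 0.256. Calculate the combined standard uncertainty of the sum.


For a sum of independent quantities, uc = sqrt(u1^2 + u2^2 + u3^2).
uc = sqrt(0.919^2 + 0.828^2 + 0.256^2)
uc = sqrt(0.844561 + 0.685584 + 0.065536)
uc = 1.2632

1.2632


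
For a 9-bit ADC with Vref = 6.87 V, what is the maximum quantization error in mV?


The maximum quantization error is +/- LSB/2.
LSB = Vref / 2^n = 6.87 / 512 = 0.01341797 V
Max error = LSB / 2 = 0.01341797 / 2 = 0.00670898 V
Max error = 6.709 mV

6.709 mV


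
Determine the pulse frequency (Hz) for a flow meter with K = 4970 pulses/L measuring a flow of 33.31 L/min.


Frequency = K * Q / 60 (converting L/min to L/s).
f = 4970 * 33.31 / 60
f = 165550.7 / 60
f = 2759.18 Hz

2759.18 Hz


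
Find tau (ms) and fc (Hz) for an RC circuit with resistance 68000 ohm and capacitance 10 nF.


Time constant: tau = R * C.
tau = 68000 * 1.00e-08 = 0.00068 s
tau = 0.68 ms
Cutoff frequency: fc = 1 / (2*pi*R*C).
fc = 1 / (2*pi*0.00068) = 234.05 Hz

tau = 0.68 ms, fc = 234.05 Hz


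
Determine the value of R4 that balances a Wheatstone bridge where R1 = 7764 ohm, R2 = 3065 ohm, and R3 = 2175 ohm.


At balance: R1*R4 = R2*R3, so R4 = R2*R3/R1.
R4 = 3065 * 2175 / 7764
R4 = 6666375 / 7764
R4 = 858.63 ohm

858.63 ohm


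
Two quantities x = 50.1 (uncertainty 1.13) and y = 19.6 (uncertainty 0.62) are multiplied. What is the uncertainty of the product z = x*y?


For a product z = x*y, the relative uncertainty is:
uz/z = sqrt((ux/x)^2 + (uy/y)^2)
Relative uncertainties: ux/x = 1.13/50.1 = 0.022555
uy/y = 0.62/19.6 = 0.031633
z = 50.1 * 19.6 = 982.0
uz = 982.0 * sqrt(0.022555^2 + 0.031633^2) = 38.149

38.149


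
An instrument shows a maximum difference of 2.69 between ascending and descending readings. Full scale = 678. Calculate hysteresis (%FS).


Hysteresis = (max difference / full scale) * 100%.
H = (2.69 / 678) * 100
H = 0.397 %FS

0.397 %FS


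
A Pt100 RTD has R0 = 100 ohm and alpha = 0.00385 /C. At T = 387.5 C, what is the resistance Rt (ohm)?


The RTD equation: Rt = R0 * (1 + alpha * T).
Rt = 100 * (1 + 0.00385 * 387.5)
Rt = 100 * (1 + 1.491875)
Rt = 100 * 2.491875
Rt = 249.188 ohm

249.188 ohm


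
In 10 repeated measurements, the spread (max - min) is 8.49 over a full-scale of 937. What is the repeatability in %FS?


Repeatability = (spread / full scale) * 100%.
R = (8.49 / 937) * 100
R = 0.906 %FS

0.906 %FS


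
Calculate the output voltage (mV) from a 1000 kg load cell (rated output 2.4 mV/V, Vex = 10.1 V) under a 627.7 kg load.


Vout = rated_output * Vex * (load / capacity).
Vout = 2.4 * 10.1 * (627.7 / 1000)
Vout = 2.4 * 10.1 * 0.6277
Vout = 15.215 mV

15.215 mV


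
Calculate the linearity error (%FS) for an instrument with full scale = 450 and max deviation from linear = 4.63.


Linearity error = (max deviation / full scale) * 100%.
Linearity = (4.63 / 450) * 100
Linearity = 1.029 %FS

1.029 %FS


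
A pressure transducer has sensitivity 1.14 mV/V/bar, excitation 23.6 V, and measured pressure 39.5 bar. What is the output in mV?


Output = sensitivity * Vex * P.
Vout = 1.14 * 23.6 * 39.5
Vout = 26.904 * 39.5
Vout = 1062.71 mV

1062.71 mV


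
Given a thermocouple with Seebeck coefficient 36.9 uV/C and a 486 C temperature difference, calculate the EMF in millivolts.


The thermocouple output V = sensitivity * dT.
V = 36.9 uV/C * 486 C
V = 17933.4 uV
V = 17.933 mV

17.933 mV


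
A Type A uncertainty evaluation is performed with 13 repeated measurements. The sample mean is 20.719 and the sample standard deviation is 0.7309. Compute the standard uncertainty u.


The standard uncertainty for Type A evaluation is u = s / sqrt(n).
u = 0.7309 / sqrt(13)
u = 0.7309 / 3.6056
u = 0.2027

0.2027


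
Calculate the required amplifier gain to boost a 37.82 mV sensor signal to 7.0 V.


Gain = Vout / Vin (converting to same units).
G = 7.0 V / 37.82 mV
G = 7000.0 mV / 37.82 mV
G = 185.09

185.09


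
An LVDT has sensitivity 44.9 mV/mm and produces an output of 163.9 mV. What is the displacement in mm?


Displacement = Vout / sensitivity.
d = 163.9 / 44.9
d = 3.65 mm

3.65 mm


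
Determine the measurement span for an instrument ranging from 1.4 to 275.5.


Span = upper range - lower range.
Span = 275.5 - (1.4)
Span = 274.1

274.1


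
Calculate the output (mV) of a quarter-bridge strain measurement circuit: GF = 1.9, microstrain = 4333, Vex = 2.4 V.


Quarter bridge output: Vout = (GF * epsilon * Vex) / 4.
Vout = (1.9 * 4333e-6 * 2.4) / 4
Vout = 0.01975848 / 4 V
Vout = 0.00493962 V = 4.9396 mV

4.9396 mV


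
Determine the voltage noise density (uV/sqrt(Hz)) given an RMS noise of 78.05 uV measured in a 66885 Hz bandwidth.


Noise spectral density = Vrms / sqrt(BW).
NSD = 78.05 / sqrt(66885)
NSD = 78.05 / 258.6213
NSD = 0.3018 uV/sqrt(Hz)

0.3018 uV/sqrt(Hz)


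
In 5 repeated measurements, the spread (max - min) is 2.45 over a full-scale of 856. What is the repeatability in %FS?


Repeatability = (spread / full scale) * 100%.
R = (2.45 / 856) * 100
R = 0.286 %FS

0.286 %FS


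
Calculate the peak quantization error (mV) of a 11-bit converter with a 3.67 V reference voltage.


The maximum quantization error is +/- LSB/2.
LSB = Vref / 2^n = 3.67 / 2048 = 0.00179199 V
Max error = LSB / 2 = 0.00179199 / 2 = 0.000896 V
Max error = 0.896 mV

0.896 mV


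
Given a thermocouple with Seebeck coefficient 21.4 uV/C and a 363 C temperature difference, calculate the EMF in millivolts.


The thermocouple output V = sensitivity * dT.
V = 21.4 uV/C * 363 C
V = 7768.2 uV
V = 7.768 mV

7.768 mV


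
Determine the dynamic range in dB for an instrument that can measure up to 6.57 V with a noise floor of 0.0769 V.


Dynamic range = 20 * log10(Vmax / Vnoise).
DR = 20 * log10(6.57 / 0.0769)
DR = 20 * log10(85.44)
DR = 38.63 dB

38.63 dB


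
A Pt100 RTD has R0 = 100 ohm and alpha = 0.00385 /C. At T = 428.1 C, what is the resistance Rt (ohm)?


The RTD equation: Rt = R0 * (1 + alpha * T).
Rt = 100 * (1 + 0.00385 * 428.1)
Rt = 100 * (1 + 1.648185)
Rt = 100 * 2.648185
Rt = 264.819 ohm

264.819 ohm


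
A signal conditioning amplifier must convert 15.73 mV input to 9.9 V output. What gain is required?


Gain = Vout / Vin (converting to same units).
G = 9.9 V / 15.73 mV
G = 9900.0 mV / 15.73 mV
G = 629.37

629.37


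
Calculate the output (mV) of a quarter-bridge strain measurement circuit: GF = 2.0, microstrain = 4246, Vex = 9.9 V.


Quarter bridge output: Vout = (GF * epsilon * Vex) / 4.
Vout = (2.0 * 4246e-6 * 9.9) / 4
Vout = 0.0840708 / 4 V
Vout = 0.0210177 V = 21.0177 mV

21.0177 mV


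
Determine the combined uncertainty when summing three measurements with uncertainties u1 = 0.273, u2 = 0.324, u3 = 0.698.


For a sum of independent quantities, uc = sqrt(u1^2 + u2^2 + u3^2).
uc = sqrt(0.273^2 + 0.324^2 + 0.698^2)
uc = sqrt(0.074529 + 0.104976 + 0.487204)
uc = 0.8165

0.8165


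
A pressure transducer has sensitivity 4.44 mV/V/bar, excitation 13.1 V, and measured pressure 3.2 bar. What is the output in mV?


Output = sensitivity * Vex * P.
Vout = 4.44 * 13.1 * 3.2
Vout = 58.164 * 3.2
Vout = 186.12 mV

186.12 mV


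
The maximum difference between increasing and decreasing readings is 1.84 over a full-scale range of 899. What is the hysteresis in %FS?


Hysteresis = (max difference / full scale) * 100%.
H = (1.84 / 899) * 100
H = 0.205 %FS

0.205 %FS


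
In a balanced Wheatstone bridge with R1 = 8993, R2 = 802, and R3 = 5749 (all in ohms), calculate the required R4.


At balance: R1*R4 = R2*R3, so R4 = R2*R3/R1.
R4 = 802 * 5749 / 8993
R4 = 4610698 / 8993
R4 = 512.7 ohm

512.7 ohm


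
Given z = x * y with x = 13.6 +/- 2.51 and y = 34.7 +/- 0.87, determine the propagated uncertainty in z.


For a product z = x*y, the relative uncertainty is:
uz/z = sqrt((ux/x)^2 + (uy/y)^2)
Relative uncertainties: ux/x = 2.51/13.6 = 0.184559
uy/y = 0.87/34.7 = 0.025072
z = 13.6 * 34.7 = 471.9
uz = 471.9 * sqrt(0.184559^2 + 0.025072^2) = 87.897

87.897


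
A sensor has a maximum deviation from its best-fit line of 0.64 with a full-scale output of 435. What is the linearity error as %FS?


Linearity error = (max deviation / full scale) * 100%.
Linearity = (0.64 / 435) * 100
Linearity = 0.147 %FS

0.147 %FS


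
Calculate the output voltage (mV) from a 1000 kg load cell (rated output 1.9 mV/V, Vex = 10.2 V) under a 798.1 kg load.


Vout = rated_output * Vex * (load / capacity).
Vout = 1.9 * 10.2 * (798.1 / 1000)
Vout = 1.9 * 10.2 * 0.7981
Vout = 15.467 mV

15.467 mV


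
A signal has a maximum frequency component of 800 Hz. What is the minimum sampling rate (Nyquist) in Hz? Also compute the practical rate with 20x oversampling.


By Nyquist theorem, fs_min = 2 * fmax.
fs_min = 2 * 800 = 1600 Hz
Practical rate = 20 * fs_min = 20 * 1600 = 32000 Hz

fs_min = 1600 Hz, fs_practical = 32000 Hz


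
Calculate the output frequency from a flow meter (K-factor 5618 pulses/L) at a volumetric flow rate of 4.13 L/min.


Frequency = K * Q / 60 (converting L/min to L/s).
f = 5618 * 4.13 / 60
f = 23202.34 / 60
f = 386.71 Hz

386.71 Hz


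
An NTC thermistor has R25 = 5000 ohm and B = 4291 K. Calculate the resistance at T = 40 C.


NTC thermistor equation: Rt = R25 * exp(B * (1/T - 1/T25)).
T in Kelvin: 313.15 K, T25 = 298.15 K
1/T - 1/T25 = 1/313.15 - 1/298.15 = -0.00016066
B * (1/T - 1/T25) = 4291 * -0.00016066 = -0.6894
Rt = 5000 * exp(-0.6894) = 2509.4 ohm

2509.4 ohm


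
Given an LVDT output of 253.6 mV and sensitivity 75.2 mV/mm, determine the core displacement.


Displacement = Vout / sensitivity.
d = 253.6 / 75.2
d = 3.372 mm

3.372 mm


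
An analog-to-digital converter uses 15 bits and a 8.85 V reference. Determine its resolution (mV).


The resolution (LSB) of an ADC is Vref / 2^n.
LSB = 8.85 / 2^15
LSB = 8.85 / 32768
LSB = 0.00027008 V = 0.27008057 mV

0.27008057 mV


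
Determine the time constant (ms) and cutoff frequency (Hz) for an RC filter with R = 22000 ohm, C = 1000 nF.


Time constant: tau = R * C.
tau = 22000 * 1.00e-06 = 0.022 s
tau = 22.0 ms
Cutoff frequency: fc = 1 / (2*pi*R*C).
fc = 1 / (2*pi*0.022) = 7.23 Hz

tau = 22.0 ms, fc = 7.23 Hz


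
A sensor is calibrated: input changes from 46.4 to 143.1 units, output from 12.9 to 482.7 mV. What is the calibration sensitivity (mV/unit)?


Sensitivity = (y2 - y1) / (x2 - x1).
S = (482.7 - 12.9) / (143.1 - 46.4)
S = 469.8 / 96.7
S = 4.8583 mV/unit

4.8583 mV/unit


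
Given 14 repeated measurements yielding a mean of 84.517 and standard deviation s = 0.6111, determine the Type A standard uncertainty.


The standard uncertainty for Type A evaluation is u = s / sqrt(n).
u = 0.6111 / sqrt(14)
u = 0.6111 / 3.7417
u = 0.1633

0.1633


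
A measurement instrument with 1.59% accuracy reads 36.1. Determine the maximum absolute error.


Absolute error = (accuracy% / 100) * reading.
Error = (1.59 / 100) * 36.1
Error = 0.0159 * 36.1
Error = 0.574

0.574


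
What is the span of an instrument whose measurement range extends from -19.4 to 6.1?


Span = upper range - lower range.
Span = 6.1 - (-19.4)
Span = 25.5

25.5


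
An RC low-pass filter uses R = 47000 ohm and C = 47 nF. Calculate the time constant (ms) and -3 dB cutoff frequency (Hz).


Time constant: tau = R * C.
tau = 47000 * 4.70e-08 = 0.002209 s
tau = 2.209 ms
Cutoff frequency: fc = 1 / (2*pi*R*C).
fc = 1 / (2*pi*0.002209) = 72.05 Hz

tau = 2.209 ms, fc = 72.05 Hz


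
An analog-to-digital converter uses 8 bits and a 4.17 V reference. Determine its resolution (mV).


The resolution (LSB) of an ADC is Vref / 2^n.
LSB = 4.17 / 2^8
LSB = 4.17 / 256
LSB = 0.01628906 V = 16.2890625 mV

16.2890625 mV
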